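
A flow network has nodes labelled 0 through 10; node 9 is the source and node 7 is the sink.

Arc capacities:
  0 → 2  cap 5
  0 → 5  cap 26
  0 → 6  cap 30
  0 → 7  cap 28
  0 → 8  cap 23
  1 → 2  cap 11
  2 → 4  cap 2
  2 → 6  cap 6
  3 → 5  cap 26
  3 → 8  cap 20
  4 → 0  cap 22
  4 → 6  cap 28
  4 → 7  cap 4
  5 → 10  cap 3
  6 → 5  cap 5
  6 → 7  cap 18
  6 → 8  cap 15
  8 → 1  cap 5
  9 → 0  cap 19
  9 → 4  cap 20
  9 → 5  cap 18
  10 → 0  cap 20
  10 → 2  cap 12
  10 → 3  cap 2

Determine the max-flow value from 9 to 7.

Maximum flow value: 42

augment #1: 9→0→7 bottleneck 19, total now 19
augment #2: 9→4→7 bottleneck 4, total now 23
augment #3: 9→4→0→7 bottleneck 9, total now 32
augment #4: 9→4→6→7 bottleneck 7, total now 39
augment #5: 9→5→10→0→6→7 bottleneck 3, total now 42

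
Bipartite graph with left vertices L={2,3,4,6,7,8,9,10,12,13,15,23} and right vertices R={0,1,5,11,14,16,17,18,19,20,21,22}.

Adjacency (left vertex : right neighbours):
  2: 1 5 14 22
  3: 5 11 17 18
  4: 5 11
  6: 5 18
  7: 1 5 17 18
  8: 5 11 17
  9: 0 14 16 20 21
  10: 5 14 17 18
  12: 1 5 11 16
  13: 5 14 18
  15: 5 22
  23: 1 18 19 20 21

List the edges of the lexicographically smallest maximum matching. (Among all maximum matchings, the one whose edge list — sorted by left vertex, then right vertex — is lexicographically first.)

Lex-smallest maximum matching: {(2,1), (3,5), (4,11), (6,18), (7,17), (9,0), (10,14), (12,16), (15,22), (23,19)}

|M| = 10 (so the lex-smallest maximum matching has 10 edges)
process left vertices in ascending order; for each, take the smallest-labelled available neighbour that still permits 10 edges overall, or leave it unmatched if none does
lex-smallest matching: {2-1, 3-5, 4-11, 6-18, 7-17, 9-0, 10-14, 12-16, 15-22, 23-19}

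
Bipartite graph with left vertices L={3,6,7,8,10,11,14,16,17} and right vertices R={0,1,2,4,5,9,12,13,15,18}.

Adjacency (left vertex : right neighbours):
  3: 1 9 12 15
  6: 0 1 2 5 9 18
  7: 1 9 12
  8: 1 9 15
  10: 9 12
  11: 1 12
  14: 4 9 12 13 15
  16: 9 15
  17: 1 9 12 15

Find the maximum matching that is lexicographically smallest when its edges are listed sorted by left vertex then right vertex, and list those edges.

|M| = 6 (so the lex-smallest maximum matching has 6 edges)
process left vertices in ascending order; for each, take the smallest-labelled available neighbour that still permits 6 edges overall, or leave it unmatched if none does
lex-smallest matching: {3-1, 6-0, 7-9, 8-15, 10-12, 14-4}

Lex-smallest maximum matching: {(3,1), (6,0), (7,9), (8,15), (10,12), (14,4)}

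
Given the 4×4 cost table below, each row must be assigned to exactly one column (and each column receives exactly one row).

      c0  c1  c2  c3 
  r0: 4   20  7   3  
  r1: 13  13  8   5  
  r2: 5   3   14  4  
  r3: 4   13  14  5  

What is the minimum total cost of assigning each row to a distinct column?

Minimum assignment cost: 18

optimal assignment: row0→col3 (cost 3), row1→col2 (cost 8), row2→col1 (cost 3), row3→col0 (cost 4)
total = 3 + 8 + 3 + 4 = 18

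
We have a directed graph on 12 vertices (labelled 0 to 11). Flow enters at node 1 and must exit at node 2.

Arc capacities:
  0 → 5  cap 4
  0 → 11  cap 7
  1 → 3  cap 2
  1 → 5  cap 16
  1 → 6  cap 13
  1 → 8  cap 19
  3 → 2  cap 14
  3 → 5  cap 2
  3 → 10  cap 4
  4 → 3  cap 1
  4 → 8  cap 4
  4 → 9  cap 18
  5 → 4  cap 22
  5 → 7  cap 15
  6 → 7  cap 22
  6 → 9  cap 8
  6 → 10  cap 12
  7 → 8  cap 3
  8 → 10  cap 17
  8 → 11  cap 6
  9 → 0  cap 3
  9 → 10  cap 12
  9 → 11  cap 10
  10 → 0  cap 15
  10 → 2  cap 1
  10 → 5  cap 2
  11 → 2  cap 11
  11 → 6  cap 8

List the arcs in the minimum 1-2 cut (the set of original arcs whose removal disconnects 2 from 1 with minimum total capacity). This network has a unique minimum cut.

Min-cut arcs: {(1,3), (4,3), (10,2), (11,2)} (total capacity 15)

augment #1: 1→3→2 push 2
augment #2: 1→6→10→2 push 1
augment #3: 1→8→11→2 push 6
augment #4: 1→5→4→3→2 push 1
augment #5: 1→6→9→11→2 push 5
max flow = 15; residual-reachable set from 1 gives S-side
cut edges (S→T): {(1,3), (4,3), (10,2), (11,2)} total cap 15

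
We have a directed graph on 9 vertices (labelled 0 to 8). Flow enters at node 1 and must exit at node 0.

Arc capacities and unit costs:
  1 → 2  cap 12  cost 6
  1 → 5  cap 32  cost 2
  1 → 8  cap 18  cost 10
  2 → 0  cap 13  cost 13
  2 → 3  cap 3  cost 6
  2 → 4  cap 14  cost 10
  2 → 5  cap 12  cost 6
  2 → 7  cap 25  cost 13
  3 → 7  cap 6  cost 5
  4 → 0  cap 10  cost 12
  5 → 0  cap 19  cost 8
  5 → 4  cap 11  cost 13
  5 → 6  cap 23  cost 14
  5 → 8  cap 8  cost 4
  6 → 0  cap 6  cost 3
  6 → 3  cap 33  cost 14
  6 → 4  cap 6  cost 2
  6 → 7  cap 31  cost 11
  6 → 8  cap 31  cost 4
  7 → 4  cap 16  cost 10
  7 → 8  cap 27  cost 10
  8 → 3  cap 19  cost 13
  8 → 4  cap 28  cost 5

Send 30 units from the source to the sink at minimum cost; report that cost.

shortest-cost path #1: 1→5→0 push 19 @ unit cost 10 (adds 190)
shortest-cost path #2: 1→2→0 push 11 @ unit cost 19 (adds 209)
total cost = 399

Minimum cost for 30 units: 399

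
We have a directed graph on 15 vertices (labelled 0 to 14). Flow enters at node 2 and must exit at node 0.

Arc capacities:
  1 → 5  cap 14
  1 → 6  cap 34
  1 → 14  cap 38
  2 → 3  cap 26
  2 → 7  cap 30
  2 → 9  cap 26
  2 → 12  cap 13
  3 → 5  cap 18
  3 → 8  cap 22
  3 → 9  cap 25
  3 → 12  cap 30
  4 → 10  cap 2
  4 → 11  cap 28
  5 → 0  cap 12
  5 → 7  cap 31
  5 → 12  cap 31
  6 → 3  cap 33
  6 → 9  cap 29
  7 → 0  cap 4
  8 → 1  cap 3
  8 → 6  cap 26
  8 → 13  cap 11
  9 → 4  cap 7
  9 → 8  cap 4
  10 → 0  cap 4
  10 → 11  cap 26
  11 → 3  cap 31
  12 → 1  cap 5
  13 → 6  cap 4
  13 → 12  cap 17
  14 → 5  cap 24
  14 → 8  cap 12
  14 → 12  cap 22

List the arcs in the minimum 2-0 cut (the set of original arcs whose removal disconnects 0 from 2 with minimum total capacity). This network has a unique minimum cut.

Min-cut arcs: {(4,10), (5,0), (7,0)} (total capacity 18)

augment #1: 2→7→0 push 4
augment #2: 2→3→5→0 push 12
augment #3: 2→9→4→10→0 push 2
max flow = 18; residual-reachable set from 2 gives S-side
cut edges (S→T): {(4,10), (5,0), (7,0)} total cap 18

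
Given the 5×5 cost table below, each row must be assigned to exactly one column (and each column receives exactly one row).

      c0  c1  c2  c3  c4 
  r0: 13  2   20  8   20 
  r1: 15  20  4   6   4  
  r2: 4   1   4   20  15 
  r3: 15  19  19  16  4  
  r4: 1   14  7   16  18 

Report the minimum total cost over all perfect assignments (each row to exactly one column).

Minimum assignment cost: 17

optimal assignment: row0→col1 (cost 2), row1→col3 (cost 6), row2→col2 (cost 4), row3→col4 (cost 4), row4→col0 (cost 1)
total = 2 + 6 + 4 + 4 + 1 = 17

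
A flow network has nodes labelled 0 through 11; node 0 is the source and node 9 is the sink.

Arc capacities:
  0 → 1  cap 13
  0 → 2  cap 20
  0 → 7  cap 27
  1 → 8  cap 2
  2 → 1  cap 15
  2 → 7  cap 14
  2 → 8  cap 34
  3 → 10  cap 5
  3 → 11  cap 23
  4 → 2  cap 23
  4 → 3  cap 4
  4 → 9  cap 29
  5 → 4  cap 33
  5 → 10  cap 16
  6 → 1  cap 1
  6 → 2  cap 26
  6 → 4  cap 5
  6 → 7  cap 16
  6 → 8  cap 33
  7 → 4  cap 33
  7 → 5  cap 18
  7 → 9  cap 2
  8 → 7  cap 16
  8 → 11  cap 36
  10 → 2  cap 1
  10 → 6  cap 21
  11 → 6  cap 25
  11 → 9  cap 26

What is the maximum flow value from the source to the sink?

Maximum flow value: 49

augment #1: 0→7→9 bottleneck 2, total now 2
augment #2: 0→7→4→9 bottleneck 25, total now 27
augment #3: 0→1→8→11→9 bottleneck 2, total now 29
augment #4: 0→2→7→4→9 bottleneck 4, total now 33
augment #5: 0→2→8→11→9 bottleneck 16, total now 49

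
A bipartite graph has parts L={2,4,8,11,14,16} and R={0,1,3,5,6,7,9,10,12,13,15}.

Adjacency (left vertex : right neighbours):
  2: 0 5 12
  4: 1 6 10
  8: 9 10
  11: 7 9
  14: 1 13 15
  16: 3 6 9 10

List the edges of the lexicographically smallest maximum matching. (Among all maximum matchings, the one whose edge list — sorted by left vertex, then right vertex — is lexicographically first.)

|M| = 6 (so the lex-smallest maximum matching has 6 edges)
process left vertices in ascending order; for each, take the smallest-labelled available neighbour that still permits 6 edges overall, or leave it unmatched if none does
lex-smallest matching: {2-0, 4-1, 8-9, 11-7, 14-13, 16-3}

Lex-smallest maximum matching: {(2,0), (4,1), (8,9), (11,7), (14,13), (16,3)}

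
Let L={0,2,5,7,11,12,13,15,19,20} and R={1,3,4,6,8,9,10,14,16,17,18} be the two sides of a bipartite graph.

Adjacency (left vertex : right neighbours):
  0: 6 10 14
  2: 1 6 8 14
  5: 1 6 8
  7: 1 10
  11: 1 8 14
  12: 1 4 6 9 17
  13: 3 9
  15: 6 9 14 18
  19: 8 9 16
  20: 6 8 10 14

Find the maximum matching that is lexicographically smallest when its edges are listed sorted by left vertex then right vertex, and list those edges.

|M| = 9 (so the lex-smallest maximum matching has 9 edges)
process left vertices in ascending order; for each, take the smallest-labelled available neighbour that still permits 9 edges overall, or leave it unmatched if none does
lex-smallest matching: {0-6, 2-1, 5-8, 7-10, 11-14, 12-4, 13-3, 15-9, 19-16}

Lex-smallest maximum matching: {(0,6), (2,1), (5,8), (7,10), (11,14), (12,4), (13,3), (15,9), (19,16)}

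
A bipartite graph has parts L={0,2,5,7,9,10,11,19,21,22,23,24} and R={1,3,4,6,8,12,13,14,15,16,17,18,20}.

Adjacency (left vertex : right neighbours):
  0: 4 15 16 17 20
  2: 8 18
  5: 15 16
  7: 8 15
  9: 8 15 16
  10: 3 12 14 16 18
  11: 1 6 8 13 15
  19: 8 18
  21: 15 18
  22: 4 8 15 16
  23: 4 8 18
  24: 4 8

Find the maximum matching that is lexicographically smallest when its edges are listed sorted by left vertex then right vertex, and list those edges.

|M| = 8 (so the lex-smallest maximum matching has 8 edges)
process left vertices in ascending order; for each, take the smallest-labelled available neighbour that still permits 8 edges overall, or leave it unmatched if none does
lex-smallest matching: {0-17, 2-8, 5-15, 9-16, 10-3, 11-1, 19-18, 22-4}

Lex-smallest maximum matching: {(0,17), (2,8), (5,15), (9,16), (10,3), (11,1), (19,18), (22,4)}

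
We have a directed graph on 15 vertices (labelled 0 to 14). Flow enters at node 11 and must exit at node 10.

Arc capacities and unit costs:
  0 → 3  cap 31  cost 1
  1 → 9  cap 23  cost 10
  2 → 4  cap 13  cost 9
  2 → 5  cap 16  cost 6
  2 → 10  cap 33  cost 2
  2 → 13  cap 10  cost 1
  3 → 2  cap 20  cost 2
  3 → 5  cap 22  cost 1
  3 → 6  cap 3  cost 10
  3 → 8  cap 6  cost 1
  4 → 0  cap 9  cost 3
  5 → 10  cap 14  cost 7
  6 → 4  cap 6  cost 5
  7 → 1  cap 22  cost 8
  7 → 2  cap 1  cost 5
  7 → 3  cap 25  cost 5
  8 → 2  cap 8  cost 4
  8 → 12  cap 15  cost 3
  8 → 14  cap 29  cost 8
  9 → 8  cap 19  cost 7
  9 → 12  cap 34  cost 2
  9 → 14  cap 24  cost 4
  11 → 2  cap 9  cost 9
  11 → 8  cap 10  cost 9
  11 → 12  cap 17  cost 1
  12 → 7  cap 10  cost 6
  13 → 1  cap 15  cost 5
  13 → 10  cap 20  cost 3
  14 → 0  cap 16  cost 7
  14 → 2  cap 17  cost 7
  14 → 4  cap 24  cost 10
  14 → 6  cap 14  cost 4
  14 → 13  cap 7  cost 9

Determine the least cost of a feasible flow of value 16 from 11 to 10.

shortest-cost path #1: 11→2→10 push 9 @ unit cost 11 (adds 99)
shortest-cost path #2: 11→12→7→2→10 push 1 @ unit cost 14 (adds 14)
shortest-cost path #3: 11→8→2→10 push 6 @ unit cost 15 (adds 90)
total cost = 203

Minimum cost for 16 units: 203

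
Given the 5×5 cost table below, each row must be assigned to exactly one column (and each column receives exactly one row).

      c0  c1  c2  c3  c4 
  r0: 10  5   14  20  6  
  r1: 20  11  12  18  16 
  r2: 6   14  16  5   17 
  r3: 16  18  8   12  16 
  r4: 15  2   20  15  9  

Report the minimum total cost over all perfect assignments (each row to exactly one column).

Minimum assignment cost: 38

optimal assignment: row0→col4 (cost 6), row1→col2 (cost 12), row2→col0 (cost 6), row3→col3 (cost 12), row4→col1 (cost 2)
total = 6 + 12 + 6 + 12 + 2 = 38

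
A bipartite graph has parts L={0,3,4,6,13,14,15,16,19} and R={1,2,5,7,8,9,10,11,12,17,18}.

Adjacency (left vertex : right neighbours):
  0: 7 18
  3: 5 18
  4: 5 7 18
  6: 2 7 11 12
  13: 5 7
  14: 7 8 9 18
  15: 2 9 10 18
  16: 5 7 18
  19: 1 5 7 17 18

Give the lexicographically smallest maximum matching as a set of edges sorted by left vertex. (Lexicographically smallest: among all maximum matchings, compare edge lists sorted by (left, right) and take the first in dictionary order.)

|M| = 7 (so the lex-smallest maximum matching has 7 edges)
process left vertices in ascending order; for each, take the smallest-labelled available neighbour that still permits 7 edges overall, or leave it unmatched if none does
lex-smallest matching: {0-7, 3-5, 4-18, 6-2, 14-8, 15-9, 19-1}

Lex-smallest maximum matching: {(0,7), (3,5), (4,18), (6,2), (14,8), (15,9), (19,1)}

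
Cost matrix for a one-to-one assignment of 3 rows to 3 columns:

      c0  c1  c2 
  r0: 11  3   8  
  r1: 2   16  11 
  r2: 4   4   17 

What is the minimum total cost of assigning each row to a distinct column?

Minimum assignment cost: 14

optimal assignment: row0→col2 (cost 8), row1→col0 (cost 2), row2→col1 (cost 4)
total = 8 + 2 + 4 = 14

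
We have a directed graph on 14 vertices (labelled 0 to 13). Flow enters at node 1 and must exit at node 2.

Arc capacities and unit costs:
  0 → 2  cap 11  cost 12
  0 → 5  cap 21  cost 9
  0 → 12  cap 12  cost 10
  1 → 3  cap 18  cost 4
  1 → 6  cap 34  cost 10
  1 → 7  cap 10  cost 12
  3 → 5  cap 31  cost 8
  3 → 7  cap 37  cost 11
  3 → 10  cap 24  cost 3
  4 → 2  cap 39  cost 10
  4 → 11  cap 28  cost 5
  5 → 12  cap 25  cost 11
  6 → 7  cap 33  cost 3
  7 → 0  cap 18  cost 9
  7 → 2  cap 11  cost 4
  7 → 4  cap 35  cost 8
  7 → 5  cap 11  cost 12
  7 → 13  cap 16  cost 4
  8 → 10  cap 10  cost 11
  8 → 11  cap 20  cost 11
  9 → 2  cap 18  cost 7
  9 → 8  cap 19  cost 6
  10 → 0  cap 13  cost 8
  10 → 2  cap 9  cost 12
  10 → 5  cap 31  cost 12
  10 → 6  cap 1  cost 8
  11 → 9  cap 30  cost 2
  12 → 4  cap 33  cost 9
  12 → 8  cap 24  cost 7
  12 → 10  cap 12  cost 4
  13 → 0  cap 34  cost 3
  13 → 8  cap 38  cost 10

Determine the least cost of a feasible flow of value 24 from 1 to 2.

Minimum cost for 24 units: 456

shortest-cost path #1: 1→7→2 push 10 @ unit cost 16 (adds 160)
shortest-cost path #2: 1→6→7→2 push 1 @ unit cost 17 (adds 17)
shortest-cost path #3: 1→3→10→2 push 9 @ unit cost 19 (adds 171)
shortest-cost path #4: 1→3→10→0→2 push 4 @ unit cost 27 (adds 108)
total cost = 456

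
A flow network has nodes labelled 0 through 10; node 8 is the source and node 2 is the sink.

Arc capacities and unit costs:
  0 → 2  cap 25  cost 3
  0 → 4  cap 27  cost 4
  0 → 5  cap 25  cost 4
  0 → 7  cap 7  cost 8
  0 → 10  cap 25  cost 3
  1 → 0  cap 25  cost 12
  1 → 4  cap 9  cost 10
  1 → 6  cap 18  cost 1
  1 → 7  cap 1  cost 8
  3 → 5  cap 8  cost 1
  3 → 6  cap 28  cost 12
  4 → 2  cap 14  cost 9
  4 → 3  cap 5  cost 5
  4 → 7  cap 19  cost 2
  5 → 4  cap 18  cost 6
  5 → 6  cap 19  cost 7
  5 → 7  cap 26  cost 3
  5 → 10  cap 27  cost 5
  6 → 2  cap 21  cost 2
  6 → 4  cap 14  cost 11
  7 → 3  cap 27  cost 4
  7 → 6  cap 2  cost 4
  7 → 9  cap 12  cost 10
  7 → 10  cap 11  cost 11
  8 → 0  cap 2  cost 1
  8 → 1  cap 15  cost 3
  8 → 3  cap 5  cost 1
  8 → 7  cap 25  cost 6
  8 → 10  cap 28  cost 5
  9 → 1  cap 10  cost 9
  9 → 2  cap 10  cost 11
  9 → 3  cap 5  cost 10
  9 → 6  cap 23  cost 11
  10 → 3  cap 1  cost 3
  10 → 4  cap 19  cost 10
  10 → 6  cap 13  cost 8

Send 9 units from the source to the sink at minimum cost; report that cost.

shortest-cost path #1: 8→0→2 push 2 @ unit cost 4 (adds 8)
shortest-cost path #2: 8→1→6→2 push 7 @ unit cost 6 (adds 42)
total cost = 50

Minimum cost for 9 units: 50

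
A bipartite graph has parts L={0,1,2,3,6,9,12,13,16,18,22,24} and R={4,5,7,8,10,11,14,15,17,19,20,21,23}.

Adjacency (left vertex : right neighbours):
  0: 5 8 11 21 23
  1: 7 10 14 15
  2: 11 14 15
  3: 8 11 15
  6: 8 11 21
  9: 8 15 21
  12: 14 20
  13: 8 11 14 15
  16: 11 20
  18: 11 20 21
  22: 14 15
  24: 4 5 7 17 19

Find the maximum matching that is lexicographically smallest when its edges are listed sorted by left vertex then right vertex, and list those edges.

|M| = 9 (so the lex-smallest maximum matching has 9 edges)
process left vertices in ascending order; for each, take the smallest-labelled available neighbour that still permits 9 edges overall, or leave it unmatched if none does
lex-smallest matching: {0-5, 1-7, 2-11, 3-8, 6-21, 9-15, 12-14, 16-20, 24-4}

Lex-smallest maximum matching: {(0,5), (1,7), (2,11), (3,8), (6,21), (9,15), (12,14), (16,20), (24,4)}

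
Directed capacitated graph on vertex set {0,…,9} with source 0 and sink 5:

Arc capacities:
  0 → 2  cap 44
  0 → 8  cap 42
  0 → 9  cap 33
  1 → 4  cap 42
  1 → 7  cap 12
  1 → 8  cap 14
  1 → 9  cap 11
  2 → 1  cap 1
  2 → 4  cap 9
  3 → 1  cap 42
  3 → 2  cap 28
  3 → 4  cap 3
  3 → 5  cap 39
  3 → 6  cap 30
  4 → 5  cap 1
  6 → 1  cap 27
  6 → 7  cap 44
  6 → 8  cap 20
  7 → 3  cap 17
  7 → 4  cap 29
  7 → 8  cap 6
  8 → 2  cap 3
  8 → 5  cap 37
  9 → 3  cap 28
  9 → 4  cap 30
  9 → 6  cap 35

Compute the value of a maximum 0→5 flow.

augment #1: 0→8→5 bottleneck 37, total now 37
augment #2: 0→2→4→5 bottleneck 1, total now 38
augment #3: 0→9→3→5 bottleneck 28, total now 66
augment #4: 0→2→1→7→3→5 bottleneck 1, total now 67
augment #5: 0→9→6→7→3→5 bottleneck 5, total now 72

Maximum flow value: 72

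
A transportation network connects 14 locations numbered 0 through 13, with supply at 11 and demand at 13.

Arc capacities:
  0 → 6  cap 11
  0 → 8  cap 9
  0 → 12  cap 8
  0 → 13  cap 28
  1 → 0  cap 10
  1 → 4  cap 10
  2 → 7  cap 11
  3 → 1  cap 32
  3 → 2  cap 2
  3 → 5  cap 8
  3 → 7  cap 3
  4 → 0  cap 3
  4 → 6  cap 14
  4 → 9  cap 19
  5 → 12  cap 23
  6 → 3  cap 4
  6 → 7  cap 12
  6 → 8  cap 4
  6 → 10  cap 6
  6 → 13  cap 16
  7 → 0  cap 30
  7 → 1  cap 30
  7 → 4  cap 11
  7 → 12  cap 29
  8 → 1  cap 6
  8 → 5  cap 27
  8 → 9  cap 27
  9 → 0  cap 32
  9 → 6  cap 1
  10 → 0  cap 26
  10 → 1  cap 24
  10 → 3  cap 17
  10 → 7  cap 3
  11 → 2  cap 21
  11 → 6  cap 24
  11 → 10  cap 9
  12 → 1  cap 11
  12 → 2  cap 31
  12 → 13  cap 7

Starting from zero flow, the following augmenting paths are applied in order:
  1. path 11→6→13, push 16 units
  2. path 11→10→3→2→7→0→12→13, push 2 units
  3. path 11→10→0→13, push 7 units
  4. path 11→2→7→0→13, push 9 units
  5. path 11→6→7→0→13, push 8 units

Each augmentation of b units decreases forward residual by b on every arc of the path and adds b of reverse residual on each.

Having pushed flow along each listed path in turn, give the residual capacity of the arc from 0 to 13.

after path 1 (11→6→13, push 16): res(0,13)=28
after path 2 (11→10→3→2→7→0→12→13, push 2): res(0,13)=28
after path 3 (11→10→0→13, push 7): res(0,13)=21
after path 4 (11→2→7→0→13, push 9): res(0,13)=12
after path 5 (11→6→7→0→13, push 8): res(0,13)=4

Residual capacity of (0,13): 4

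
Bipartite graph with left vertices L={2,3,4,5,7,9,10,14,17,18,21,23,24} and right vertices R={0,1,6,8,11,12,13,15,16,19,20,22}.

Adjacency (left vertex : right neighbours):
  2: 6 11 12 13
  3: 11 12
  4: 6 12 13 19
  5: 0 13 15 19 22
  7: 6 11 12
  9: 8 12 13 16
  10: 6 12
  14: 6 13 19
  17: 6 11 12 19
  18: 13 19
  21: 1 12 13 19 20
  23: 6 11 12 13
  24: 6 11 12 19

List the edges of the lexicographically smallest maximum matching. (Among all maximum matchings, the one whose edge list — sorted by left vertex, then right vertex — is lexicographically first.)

Lex-smallest maximum matching: {(2,6), (3,11), (4,12), (5,0), (9,8), (14,13), (17,19), (21,1)}

|M| = 8 (so the lex-smallest maximum matching has 8 edges)
process left vertices in ascending order; for each, take the smallest-labelled available neighbour that still permits 8 edges overall, or leave it unmatched if none does
lex-smallest matching: {2-6, 3-11, 4-12, 5-0, 9-8, 14-13, 17-19, 21-1}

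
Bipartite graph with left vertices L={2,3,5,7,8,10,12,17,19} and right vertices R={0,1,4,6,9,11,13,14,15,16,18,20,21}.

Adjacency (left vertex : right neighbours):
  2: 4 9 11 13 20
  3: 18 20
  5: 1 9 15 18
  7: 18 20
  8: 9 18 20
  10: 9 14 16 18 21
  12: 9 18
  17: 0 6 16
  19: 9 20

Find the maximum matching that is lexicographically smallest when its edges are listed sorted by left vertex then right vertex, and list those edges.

|M| = 7 (so the lex-smallest maximum matching has 7 edges)
process left vertices in ascending order; for each, take the smallest-labelled available neighbour that still permits 7 edges overall, or leave it unmatched if none does
lex-smallest matching: {2-4, 3-18, 5-1, 7-20, 8-9, 10-14, 17-0}

Lex-smallest maximum matching: {(2,4), (3,18), (5,1), (7,20), (8,9), (10,14), (17,0)}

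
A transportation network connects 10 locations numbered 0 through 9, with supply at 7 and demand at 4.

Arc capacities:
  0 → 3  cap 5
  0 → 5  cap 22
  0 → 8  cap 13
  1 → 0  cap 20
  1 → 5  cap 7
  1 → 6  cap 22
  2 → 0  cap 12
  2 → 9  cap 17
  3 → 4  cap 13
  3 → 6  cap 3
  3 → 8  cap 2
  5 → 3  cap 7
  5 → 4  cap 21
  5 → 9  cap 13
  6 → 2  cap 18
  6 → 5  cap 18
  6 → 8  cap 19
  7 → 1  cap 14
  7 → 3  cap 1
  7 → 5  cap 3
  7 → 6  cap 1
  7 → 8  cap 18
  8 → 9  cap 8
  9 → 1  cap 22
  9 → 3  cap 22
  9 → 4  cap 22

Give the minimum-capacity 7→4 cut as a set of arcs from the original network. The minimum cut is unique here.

augment #1: 7→3→4 push 1
augment #2: 7→5→4 push 3
augment #3: 7→1→5→4 push 7
augment #4: 7→6→5→4 push 1
augment #5: 7→8→9→4 push 8
augment #6: 7→1→0→3→4 push 5
augment #7: 7→1→0→5→4 push 2
max flow = 27; residual-reachable set from 7 gives S-side
cut edges (S→T): {(7,1), (7,3), (7,5), (7,6), (8,9)} total cap 27

Min-cut arcs: {(7,1), (7,3), (7,5), (7,6), (8,9)} (total capacity 27)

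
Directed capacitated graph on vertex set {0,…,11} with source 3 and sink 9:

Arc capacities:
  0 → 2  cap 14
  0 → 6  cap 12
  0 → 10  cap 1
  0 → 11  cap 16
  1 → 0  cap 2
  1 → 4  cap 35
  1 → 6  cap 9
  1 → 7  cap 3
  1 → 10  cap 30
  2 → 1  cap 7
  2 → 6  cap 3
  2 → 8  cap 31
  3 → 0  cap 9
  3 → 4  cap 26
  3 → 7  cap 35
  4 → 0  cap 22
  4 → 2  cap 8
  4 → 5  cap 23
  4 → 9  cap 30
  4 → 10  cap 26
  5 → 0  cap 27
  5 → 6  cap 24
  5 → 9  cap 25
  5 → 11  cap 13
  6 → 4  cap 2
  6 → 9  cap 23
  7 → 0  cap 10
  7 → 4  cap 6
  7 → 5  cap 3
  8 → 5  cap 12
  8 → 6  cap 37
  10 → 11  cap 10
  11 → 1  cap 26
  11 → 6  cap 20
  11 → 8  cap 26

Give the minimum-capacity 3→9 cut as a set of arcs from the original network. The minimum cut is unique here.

augment #1: 3→4→9 push 26
augment #2: 3→0→6→9 push 9
augment #3: 3→7→4→9 push 4
augment #4: 3→7→5→9 push 3
augment #5: 3→7→0→6→9 push 3
augment #6: 3→7→4→5→9 push 2
augment #7: 3→7→0→2→6→9 push 3
augment #8: 3→7→0→11→6→9 push 4
max flow = 54; residual-reachable set from 3 gives S-side
cut edges (S→T): {(3,0), (3,4), (7,0), (7,4), (7,5)} total cap 54

Min-cut arcs: {(3,0), (3,4), (7,0), (7,4), (7,5)} (total capacity 54)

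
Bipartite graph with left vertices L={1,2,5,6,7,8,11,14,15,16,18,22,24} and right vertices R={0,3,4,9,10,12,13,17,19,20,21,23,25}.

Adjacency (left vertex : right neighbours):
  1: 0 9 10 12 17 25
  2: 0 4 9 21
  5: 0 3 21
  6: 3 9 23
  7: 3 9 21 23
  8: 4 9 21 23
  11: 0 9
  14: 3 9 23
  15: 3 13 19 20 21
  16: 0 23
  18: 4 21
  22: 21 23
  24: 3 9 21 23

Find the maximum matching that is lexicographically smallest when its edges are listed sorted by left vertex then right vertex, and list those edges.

|M| = 8 (so the lex-smallest maximum matching has 8 edges)
process left vertices in ascending order; for each, take the smallest-labelled available neighbour that still permits 8 edges overall, or leave it unmatched if none does
lex-smallest matching: {1-10, 2-0, 5-3, 6-9, 7-21, 8-4, 14-23, 15-13}

Lex-smallest maximum matching: {(1,10), (2,0), (5,3), (6,9), (7,21), (8,4), (14,23), (15,13)}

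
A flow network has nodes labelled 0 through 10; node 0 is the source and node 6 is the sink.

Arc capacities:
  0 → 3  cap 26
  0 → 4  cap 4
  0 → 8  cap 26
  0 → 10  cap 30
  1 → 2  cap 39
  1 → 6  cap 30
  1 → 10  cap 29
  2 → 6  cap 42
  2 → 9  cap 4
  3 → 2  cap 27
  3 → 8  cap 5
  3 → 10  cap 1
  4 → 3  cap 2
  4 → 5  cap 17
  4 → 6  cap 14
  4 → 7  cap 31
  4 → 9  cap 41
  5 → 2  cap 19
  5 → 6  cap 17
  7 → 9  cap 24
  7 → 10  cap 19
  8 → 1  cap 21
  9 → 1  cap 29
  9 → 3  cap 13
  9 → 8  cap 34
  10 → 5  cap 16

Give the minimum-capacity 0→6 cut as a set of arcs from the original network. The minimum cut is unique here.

Min-cut arcs: {(0,3), (0,4), (8,1), (10,5)} (total capacity 67)

augment #1: 0→4→6 push 4
augment #2: 0→3→2→6 push 26
augment #3: 0→8→1→6 push 21
augment #4: 0→10→5→6 push 16
max flow = 67; residual-reachable set from 0 gives S-side
cut edges (S→T): {(0,3), (0,4), (8,1), (10,5)} total cap 67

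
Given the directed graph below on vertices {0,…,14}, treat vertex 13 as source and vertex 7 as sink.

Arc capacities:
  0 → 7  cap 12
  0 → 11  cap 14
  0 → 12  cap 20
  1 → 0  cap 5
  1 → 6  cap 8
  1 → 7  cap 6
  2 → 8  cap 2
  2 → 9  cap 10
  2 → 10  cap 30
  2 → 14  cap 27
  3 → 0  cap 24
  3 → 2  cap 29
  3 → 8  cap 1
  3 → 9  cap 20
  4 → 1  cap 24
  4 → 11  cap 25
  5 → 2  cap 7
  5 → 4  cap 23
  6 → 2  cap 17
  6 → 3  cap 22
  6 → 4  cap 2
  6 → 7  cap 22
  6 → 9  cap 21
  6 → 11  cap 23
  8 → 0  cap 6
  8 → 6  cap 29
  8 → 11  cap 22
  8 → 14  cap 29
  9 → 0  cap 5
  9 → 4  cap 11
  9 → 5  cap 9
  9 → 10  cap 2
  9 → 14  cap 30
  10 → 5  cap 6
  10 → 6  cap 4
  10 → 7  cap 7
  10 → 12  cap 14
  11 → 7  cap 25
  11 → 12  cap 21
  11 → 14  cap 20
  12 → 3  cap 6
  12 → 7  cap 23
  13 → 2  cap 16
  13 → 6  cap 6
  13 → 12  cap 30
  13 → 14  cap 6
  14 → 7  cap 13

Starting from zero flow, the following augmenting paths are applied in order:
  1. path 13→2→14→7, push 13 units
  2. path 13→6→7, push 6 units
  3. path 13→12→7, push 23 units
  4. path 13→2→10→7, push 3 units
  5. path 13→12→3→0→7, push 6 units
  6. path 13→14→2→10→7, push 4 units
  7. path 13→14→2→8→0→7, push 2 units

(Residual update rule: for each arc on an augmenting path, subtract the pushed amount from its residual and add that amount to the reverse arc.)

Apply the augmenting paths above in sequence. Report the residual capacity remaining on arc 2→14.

after path 1 (13→2→14→7, push 13): res(2,14)=14
after path 2 (13→6→7, push 6): res(2,14)=14
after path 3 (13→12→7, push 23): res(2,14)=14
after path 4 (13→2→10→7, push 3): res(2,14)=14
after path 5 (13→12→3→0→7, push 6): res(2,14)=14
after path 6 (13→14→2→10→7, push 4): res(2,14)=18
after path 7 (13→14→2→8→0→7, push 2): res(2,14)=20

Residual capacity of (2,14): 20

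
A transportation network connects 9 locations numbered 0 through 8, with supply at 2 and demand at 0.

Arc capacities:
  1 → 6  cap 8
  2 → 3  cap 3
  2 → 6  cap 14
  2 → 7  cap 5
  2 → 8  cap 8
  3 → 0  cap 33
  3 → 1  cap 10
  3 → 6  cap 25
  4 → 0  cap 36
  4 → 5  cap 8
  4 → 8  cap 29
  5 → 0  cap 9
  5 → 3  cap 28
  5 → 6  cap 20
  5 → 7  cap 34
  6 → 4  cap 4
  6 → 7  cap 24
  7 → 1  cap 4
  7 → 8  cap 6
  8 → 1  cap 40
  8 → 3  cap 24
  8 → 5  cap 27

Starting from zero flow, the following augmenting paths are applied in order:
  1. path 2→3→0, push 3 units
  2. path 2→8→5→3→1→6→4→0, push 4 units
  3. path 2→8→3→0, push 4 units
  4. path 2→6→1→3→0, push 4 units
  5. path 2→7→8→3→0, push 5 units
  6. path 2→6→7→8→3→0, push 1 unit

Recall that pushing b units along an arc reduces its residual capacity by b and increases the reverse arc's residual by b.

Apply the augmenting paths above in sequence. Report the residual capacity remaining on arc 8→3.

after path 1 (2→3→0, push 3): res(8,3)=24
after path 2 (2→8→5→3→1→6→4→0, push 4): res(8,3)=24
after path 3 (2→8→3→0, push 4): res(8,3)=20
after path 4 (2→6→1→3→0, push 4): res(8,3)=20
after path 5 (2→7→8→3→0, push 5): res(8,3)=15
after path 6 (2→6→7→8→3→0, push 1): res(8,3)=14

Residual capacity of (8,3): 14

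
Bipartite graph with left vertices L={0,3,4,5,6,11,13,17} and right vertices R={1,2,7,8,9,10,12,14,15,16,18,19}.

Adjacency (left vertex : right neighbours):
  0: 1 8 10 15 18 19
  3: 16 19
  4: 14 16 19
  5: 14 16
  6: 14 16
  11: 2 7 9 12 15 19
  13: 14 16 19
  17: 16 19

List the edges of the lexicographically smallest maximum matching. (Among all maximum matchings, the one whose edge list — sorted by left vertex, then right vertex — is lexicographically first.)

|M| = 5 (so the lex-smallest maximum matching has 5 edges)
process left vertices in ascending order; for each, take the smallest-labelled available neighbour that still permits 5 edges overall, or leave it unmatched if none does
lex-smallest matching: {0-1, 3-16, 4-14, 11-2, 13-19}

Lex-smallest maximum matching: {(0,1), (3,16), (4,14), (11,2), (13,19)}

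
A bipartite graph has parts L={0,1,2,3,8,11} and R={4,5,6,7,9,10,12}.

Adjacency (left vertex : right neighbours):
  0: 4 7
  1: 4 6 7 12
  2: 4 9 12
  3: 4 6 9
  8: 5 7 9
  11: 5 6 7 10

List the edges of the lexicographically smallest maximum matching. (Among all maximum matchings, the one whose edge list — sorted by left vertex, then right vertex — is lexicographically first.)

|M| = 6 (so the lex-smallest maximum matching has 6 edges)
process left vertices in ascending order; for each, take the smallest-labelled available neighbour that still permits 6 edges overall, or leave it unmatched if none does
lex-smallest matching: {0-4, 1-6, 2-12, 3-9, 8-5, 11-7}

Lex-smallest maximum matching: {(0,4), (1,6), (2,12), (3,9), (8,5), (11,7)}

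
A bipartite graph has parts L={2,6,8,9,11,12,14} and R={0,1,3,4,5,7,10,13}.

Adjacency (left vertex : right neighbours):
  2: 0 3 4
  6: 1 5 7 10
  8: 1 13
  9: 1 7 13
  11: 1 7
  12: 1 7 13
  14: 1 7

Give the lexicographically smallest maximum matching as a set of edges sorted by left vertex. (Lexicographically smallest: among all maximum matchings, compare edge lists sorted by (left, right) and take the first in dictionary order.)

|M| = 5 (so the lex-smallest maximum matching has 5 edges)
process left vertices in ascending order; for each, take the smallest-labelled available neighbour that still permits 5 edges overall, or leave it unmatched if none does
lex-smallest matching: {2-0, 6-5, 8-1, 9-7, 12-13}

Lex-smallest maximum matching: {(2,0), (6,5), (8,1), (9,7), (12,13)}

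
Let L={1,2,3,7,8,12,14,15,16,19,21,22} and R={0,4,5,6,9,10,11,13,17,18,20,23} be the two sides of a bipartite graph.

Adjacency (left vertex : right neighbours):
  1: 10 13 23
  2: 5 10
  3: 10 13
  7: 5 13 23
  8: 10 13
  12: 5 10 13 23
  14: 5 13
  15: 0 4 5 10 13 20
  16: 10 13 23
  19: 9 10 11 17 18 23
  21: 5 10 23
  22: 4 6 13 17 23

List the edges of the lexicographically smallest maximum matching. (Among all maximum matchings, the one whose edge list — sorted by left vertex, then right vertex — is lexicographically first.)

Lex-smallest maximum matching: {(1,10), (2,5), (3,13), (7,23), (15,0), (19,9), (22,4)}

|M| = 7 (so the lex-smallest maximum matching has 7 edges)
process left vertices in ascending order; for each, take the smallest-labelled available neighbour that still permits 7 edges overall, or leave it unmatched if none does
lex-smallest matching: {1-10, 2-5, 3-13, 7-23, 15-0, 19-9, 22-4}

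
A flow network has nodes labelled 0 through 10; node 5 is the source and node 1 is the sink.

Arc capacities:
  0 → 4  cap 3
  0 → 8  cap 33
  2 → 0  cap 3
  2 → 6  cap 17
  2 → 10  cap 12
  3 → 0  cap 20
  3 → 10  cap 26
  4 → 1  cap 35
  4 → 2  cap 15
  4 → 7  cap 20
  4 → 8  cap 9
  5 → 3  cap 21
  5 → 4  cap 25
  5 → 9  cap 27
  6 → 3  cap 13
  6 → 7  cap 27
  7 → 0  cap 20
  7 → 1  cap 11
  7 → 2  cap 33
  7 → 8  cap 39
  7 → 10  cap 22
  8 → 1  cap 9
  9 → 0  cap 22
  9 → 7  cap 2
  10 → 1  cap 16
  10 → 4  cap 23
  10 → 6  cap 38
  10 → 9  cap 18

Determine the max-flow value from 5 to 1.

Maximum flow value: 60

augment #1: 5→4→1 bottleneck 25, total now 25
augment #2: 5→3→10→1 bottleneck 16, total now 41
augment #3: 5→9→7→1 bottleneck 2, total now 43
augment #4: 5→3→0→4→1 bottleneck 3, total now 46
augment #5: 5→3→0→8→1 bottleneck 2, total now 48
augment #6: 5→9→0→8→1 bottleneck 7, total now 55
augment #7: 5→9→0→3→10→4→1 bottleneck 5, total now 60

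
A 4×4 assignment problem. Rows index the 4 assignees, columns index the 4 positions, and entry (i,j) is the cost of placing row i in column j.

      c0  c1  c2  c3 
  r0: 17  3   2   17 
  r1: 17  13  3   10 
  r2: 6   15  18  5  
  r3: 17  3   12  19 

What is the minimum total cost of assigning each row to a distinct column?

Minimum assignment cost: 21

optimal assignment: row0→col2 (cost 2), row1→col3 (cost 10), row2→col0 (cost 6), row3→col1 (cost 3)
total = 2 + 10 + 6 + 3 = 21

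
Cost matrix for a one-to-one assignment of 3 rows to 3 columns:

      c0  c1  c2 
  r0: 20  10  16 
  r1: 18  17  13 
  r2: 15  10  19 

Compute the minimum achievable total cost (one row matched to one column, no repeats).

Minimum assignment cost: 38

optimal assignment: row0→col1 (cost 10), row1→col2 (cost 13), row2→col0 (cost 15)
total = 10 + 13 + 15 = 38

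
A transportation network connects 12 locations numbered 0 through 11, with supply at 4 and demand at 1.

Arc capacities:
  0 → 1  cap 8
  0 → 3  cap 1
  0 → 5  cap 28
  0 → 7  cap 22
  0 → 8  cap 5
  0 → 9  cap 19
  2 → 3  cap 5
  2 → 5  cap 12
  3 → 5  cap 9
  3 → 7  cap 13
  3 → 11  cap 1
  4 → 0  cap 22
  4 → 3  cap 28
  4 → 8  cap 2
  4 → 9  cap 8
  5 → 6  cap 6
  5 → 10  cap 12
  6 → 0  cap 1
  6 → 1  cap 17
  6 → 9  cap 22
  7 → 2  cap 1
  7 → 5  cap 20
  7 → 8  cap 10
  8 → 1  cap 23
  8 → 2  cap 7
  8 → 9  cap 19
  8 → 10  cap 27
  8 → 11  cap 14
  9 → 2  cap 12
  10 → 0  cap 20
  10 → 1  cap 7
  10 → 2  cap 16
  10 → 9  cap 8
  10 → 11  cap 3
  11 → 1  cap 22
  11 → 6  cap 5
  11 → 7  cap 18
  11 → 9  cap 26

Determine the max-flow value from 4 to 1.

augment #1: 4→0→1 bottleneck 8, total now 8
augment #2: 4→8→1 bottleneck 2, total now 10
augment #3: 4→0→8→1 bottleneck 5, total now 15
augment #4: 4→3→11→1 bottleneck 1, total now 16
augment #5: 4→0→5→6→1 bottleneck 6, total now 22
augment #6: 4→0→5→10→1 bottleneck 3, total now 25
augment #7: 4→3→5→10→1 bottleneck 4, total now 29
augment #8: 4→3→7→8→1 bottleneck 10, total now 39
augment #9: 4→3→5→10→11→1 bottleneck 3, total now 42

Maximum flow value: 42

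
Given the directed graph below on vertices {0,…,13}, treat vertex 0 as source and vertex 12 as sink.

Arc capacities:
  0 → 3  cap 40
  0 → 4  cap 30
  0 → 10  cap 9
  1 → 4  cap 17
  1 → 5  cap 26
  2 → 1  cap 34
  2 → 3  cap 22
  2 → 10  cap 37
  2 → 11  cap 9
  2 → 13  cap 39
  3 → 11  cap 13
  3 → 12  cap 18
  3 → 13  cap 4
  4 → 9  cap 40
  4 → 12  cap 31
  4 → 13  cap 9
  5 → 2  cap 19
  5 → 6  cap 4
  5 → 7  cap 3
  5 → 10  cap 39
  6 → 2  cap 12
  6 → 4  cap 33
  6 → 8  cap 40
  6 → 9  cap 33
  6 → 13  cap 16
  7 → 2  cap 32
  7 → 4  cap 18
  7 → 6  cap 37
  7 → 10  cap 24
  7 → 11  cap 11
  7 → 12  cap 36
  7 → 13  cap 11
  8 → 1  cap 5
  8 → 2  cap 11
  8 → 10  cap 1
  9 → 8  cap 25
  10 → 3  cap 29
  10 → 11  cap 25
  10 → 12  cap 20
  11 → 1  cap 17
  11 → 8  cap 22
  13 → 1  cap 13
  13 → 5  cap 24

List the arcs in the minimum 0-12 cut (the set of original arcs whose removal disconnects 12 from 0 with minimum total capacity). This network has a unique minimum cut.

augment #1: 0→3→12 push 18
augment #2: 0→4→12 push 30
augment #3: 0→10→12 push 9
augment #4: 0→3→11→1→4→12 push 1
augment #5: 0→3→11→8→10→12 push 1
augment #6: 0→3→13→5→7→12 push 3
augment #7: 0→3→13→5→10→12 push 1
augment #8: 0→3→11→1→5→10→12 push 9
max flow = 72; residual-reachable set from 0 gives S-side
cut edges (S→T): {(3,12), (4,12), (5,7), (10,12)} total cap 72

Min-cut arcs: {(3,12), (4,12), (5,7), (10,12)} (total capacity 72)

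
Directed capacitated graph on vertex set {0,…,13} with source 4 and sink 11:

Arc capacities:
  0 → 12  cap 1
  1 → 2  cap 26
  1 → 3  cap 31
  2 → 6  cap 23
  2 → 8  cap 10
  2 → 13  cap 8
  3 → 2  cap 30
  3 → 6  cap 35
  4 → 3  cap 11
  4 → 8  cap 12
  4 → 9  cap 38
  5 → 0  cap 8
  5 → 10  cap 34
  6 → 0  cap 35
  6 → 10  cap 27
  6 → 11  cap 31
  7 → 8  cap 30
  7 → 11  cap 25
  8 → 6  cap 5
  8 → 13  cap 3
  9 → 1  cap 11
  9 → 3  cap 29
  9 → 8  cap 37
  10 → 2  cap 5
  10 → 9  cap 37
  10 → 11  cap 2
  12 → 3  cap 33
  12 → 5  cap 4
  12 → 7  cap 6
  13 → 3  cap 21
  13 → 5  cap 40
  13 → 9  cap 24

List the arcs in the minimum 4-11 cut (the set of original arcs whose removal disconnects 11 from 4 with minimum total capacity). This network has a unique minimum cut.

augment #1: 4→3→6→11 push 11
augment #2: 4→8→6→11 push 5
augment #3: 4→9→3→6→11 push 15
augment #4: 4→8→13→5→10→11 push 2
augment #5: 4→8→13→5→0→12→7→11 push 1
max flow = 34; residual-reachable set from 4 gives S-side
cut edges (S→T): {(0,12), (6,11), (10,11)} total cap 34

Min-cut arcs: {(0,12), (6,11), (10,11)} (total capacity 34)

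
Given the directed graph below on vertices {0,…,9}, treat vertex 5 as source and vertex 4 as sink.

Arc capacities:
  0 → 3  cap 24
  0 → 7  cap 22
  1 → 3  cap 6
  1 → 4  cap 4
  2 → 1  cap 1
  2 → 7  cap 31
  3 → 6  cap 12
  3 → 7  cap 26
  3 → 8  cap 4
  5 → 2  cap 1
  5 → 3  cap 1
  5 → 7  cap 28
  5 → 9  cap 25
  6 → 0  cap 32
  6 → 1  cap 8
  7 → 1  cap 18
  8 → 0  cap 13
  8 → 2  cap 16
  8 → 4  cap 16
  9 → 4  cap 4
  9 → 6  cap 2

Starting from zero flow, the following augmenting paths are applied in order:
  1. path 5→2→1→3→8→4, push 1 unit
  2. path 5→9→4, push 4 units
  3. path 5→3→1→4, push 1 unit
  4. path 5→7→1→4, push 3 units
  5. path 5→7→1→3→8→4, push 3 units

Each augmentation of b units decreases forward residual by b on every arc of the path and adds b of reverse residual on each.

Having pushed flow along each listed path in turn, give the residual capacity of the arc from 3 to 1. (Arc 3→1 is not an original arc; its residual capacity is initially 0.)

Residual capacity of (3,1): 3

after path 1 (5→2→1→3→8→4, push 1): res(3,1)=1
after path 2 (5→9→4, push 4): res(3,1)=1
after path 3 (5→3→1→4, push 1): res(3,1)=0
after path 4 (5→7→1→4, push 3): res(3,1)=0
after path 5 (5→7→1→3→8→4, push 3): res(3,1)=3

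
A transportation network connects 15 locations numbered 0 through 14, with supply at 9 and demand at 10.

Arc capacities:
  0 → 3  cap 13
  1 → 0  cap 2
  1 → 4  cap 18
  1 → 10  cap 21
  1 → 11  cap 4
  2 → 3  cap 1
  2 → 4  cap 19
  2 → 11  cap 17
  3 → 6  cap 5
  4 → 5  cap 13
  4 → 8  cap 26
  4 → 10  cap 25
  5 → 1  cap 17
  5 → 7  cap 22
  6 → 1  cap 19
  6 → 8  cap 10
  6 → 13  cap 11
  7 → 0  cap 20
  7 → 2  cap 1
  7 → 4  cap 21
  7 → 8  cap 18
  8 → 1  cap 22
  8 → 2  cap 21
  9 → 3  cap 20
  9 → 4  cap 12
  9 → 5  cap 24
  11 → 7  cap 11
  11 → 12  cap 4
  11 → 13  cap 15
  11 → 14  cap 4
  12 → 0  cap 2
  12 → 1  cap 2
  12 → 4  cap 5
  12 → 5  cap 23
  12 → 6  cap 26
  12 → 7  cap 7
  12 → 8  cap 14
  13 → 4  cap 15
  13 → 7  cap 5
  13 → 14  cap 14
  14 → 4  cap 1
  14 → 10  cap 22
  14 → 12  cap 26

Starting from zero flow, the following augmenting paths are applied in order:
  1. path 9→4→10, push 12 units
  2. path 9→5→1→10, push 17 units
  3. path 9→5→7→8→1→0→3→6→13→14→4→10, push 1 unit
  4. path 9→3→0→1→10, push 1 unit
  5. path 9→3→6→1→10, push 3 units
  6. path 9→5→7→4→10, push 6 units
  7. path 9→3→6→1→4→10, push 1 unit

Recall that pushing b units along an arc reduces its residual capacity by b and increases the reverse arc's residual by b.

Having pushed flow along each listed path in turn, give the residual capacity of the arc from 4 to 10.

after path 1 (9→4→10, push 12): res(4,10)=13
after path 2 (9→5→1→10, push 17): res(4,10)=13
after path 3 (9→5→7→8→1→0→3→6→13→14→4→10, push 1): res(4,10)=12
after path 4 (9→3→0→1→10, push 1): res(4,10)=12
after path 5 (9→3→6→1→10, push 3): res(4,10)=12
after path 6 (9→5→7→4→10, push 6): res(4,10)=6
after path 7 (9→3→6→1→4→10, push 1): res(4,10)=5

Residual capacity of (4,10): 5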